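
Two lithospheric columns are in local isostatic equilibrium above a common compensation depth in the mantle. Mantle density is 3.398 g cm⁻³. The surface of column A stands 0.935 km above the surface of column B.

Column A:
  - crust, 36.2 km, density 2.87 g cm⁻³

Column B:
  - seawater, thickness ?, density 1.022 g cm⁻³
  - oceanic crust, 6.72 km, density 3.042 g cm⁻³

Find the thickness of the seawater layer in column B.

Take the compensation level at the base of the deeper column (depth z_c below the surface of column A) and equate Σ ρ_i t_i down to z_c; mantle fills any gap and the z_c terms cancel.
Column A: 36.2×2.87 + (z_c − 36.2)×3.398
Column B: 0.935×0 + x×1.022 + 6.72×3.042 + (z_c − 0.935 − 6.72 − x)×3.398
The z_c×3.398 term appears on both sides and cancels. Collect the known terms of each column as K = Σ(ρt)_known − 3.398 × (depth of known layers): K_A = 103.894 − 3.398×36.2 = −19.1136; K_B = 20.44224 − 3.398×(0.935 + 6.72) = −5.56945.
Balance: K_A = K_B − x×(3.398 − 1.022), so x = (K_B − K_A)/(3.398 − 1.022) = 13.5442/2.376 = 5.7 km.

5.7 km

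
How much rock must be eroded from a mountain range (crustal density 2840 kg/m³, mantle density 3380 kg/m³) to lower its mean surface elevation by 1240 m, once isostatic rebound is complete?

7760 m

Net drop Δ = e − u = e − e ρ_c/ρ_m = e (ρ_m − ρ_c)/ρ_m.
e = Δ ρ_m/(ρ_m − ρ_c) = 1240 m × 3380/540 = 7760 m.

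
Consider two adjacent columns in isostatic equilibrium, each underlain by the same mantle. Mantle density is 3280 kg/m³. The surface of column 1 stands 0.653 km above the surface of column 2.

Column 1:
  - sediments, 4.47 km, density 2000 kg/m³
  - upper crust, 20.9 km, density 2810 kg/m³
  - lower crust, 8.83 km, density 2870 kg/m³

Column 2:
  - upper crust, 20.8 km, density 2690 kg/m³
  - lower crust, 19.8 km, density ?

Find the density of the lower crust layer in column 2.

3040 kg/m³

Take the compensation level at the base of the deeper column (depth z_c below the surface of column 1) and equate Σ ρ_i t_i down to z_c; mantle fills any gap and the z_c terms cancel.
Column 1: 4.47×2000 + 20.9×2810 + 8.83×2870 + (z_c − 34.2)×3280
Column 2: 0.653×0 + 20.8×2690 + 19.8×ρ + (z_c − 0.653 − 40.6)×3280
The z_c×3280 term appears on both sides and cancels. Collect the known terms of each column as K = Σ(ρt)_known − 3280 × (depth of known layers): K_1 = 93011.1 − 3280×34.2 = −19164.9; K_2 = 55952 − 3280×(0.653 + 40.6) = −79357.84.
Balance: K_1 = K_2 + 19.8×ρ, so ρ = (K_1 − K_2)/19.8 = 60192.9/19.8 = 3040 kg/m³.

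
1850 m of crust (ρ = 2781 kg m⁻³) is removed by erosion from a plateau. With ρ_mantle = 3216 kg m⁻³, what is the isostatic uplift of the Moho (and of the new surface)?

1600 m

Unloading: uplift u = e ρ_c/ρ_m = 1850 m × 2781/3216 = 1600 m.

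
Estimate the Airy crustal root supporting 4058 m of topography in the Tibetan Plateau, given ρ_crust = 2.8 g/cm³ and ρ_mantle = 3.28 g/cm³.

23700 m

By Archimedes' principle applied to the lithosphere: the weight of the topography is balanced by the buoyancy of the root, ρ_c h = (ρ_m − ρ_c) r.
r = h · ρ_c / (ρ_m − ρ_c) = 4058 m × 2.8 / (3.28 − 2.8) = 23700 m.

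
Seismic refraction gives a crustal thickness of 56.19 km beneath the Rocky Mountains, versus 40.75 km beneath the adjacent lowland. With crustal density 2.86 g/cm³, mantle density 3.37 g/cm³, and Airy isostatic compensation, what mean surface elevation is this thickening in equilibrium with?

Excess crust Δ = 56.19 km − 40.75 km = 15.44 km, split between elevation h and root r with h + r = Δ.
Airy balance ρ_c h = (ρ_m − ρ_c) r gives r = h ρ_c/(ρ_m − ρ_c), so h (1 + ρ_c/(ρ_m − ρ_c)) = Δ, i.e. h = Δ (ρ_m − ρ_c)/ρ_m.
h = 15.44 km × 0.51/3.37 = 2.34 km.

2.34 km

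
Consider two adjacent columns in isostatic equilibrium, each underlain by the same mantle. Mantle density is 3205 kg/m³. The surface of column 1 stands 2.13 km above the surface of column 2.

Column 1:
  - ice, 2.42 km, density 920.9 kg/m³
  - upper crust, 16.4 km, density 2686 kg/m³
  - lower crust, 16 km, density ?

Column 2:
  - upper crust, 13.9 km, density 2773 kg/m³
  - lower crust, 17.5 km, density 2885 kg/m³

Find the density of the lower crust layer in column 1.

2930 kg/m³

Take the compensation level at the base of the deeper column (depth z_c below the surface of column 1) and equate Σ ρ_i t_i down to z_c; mantle fills any gap and the z_c terms cancel.
Column 1: 2.42×920.9 + 16.4×2686 + 16×ρ + (z_c − 34.82)×3205
Column 2: 2.13×0 + 13.9×2773 + 17.5×2885 + (z_c − 2.13 − 31.4)×3205
The z_c×3205 term appears on both sides and cancels. Collect the known terms of each column as K = Σ(ρt)_known − 3205 × (depth of known layers): K_1 = 46278.978 − 3205×34.82 = −65319.122; K_2 = 89032.2 − 3205×(2.13 + 31.4) = −18431.45.
Balance: K_1 + 16×ρ = K_2, so ρ = (K_2 − K_1)/16 = 46887.7/16 = 2930 kg/m³.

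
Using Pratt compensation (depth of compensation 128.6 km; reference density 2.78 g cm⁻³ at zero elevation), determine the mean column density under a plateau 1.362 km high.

Pratt balance: ρ_ref D = ρ (D + h).
ρ = ρ_ref D/(D + h) = 2.78 × 128.6 km/(128.6 km + 1.362 km) = 2.75 g cm⁻³.

2.75 g cm⁻³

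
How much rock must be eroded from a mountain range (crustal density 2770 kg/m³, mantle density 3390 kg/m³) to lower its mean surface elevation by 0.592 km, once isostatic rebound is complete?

Net drop Δ = e − u = e − e ρ_c/ρ_m = e (ρ_m − ρ_c)/ρ_m.
e = Δ ρ_m/(ρ_m − ρ_c) = 0.592 km × 3390/620 = 3.24 km.

3.24 km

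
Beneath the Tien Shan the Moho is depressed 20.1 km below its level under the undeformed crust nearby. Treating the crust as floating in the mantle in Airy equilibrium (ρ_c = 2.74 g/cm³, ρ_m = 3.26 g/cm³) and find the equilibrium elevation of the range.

3.81 km

For local isostatic compensation: ρ_c h = (ρ_m − ρ_c) r.
h = r (ρ_m − ρ_c) / ρ_c = 20.1 km × (3.26 − 2.74) / 2.74 = 3.81 km.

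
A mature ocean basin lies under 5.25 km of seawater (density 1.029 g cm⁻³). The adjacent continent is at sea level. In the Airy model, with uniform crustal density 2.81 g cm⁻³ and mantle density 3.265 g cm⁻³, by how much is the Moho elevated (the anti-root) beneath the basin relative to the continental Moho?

Balancing pressure at the compensation depth: replacing crust with seawater at the top is compensated by replacing crust with mantle at the base: d (ρ_c − ρ_w) = a (ρ_m − ρ_c).
a = d (ρ_c − ρ_w)/(ρ_m − ρ_c) = 5.25 km × 1.781/0.455 = 20.6 km.

20.6 km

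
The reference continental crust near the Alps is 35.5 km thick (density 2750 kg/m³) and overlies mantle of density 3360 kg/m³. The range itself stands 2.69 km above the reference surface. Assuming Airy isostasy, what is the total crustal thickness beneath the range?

50.3 km

Root depth r = h ρ_c / (ρ_m − ρ_c) = 2.69 km × 2750 / 610 = 12.13 km.
Total thickness = T + h + r = 35.5 km + 2.69 km + 12.13 km = 50.3 km.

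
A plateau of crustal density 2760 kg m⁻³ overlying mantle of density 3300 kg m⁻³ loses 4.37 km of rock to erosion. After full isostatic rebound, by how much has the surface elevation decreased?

Rebound u = e ρ_c/ρ_m = 4.37 km × 2760/3300 = 3.655 km.
Net surface drop = e − u = 4.37 km − 3.655 km = e (ρ_m − ρ_c)/ρ_m = 0.715 km.

0.715 km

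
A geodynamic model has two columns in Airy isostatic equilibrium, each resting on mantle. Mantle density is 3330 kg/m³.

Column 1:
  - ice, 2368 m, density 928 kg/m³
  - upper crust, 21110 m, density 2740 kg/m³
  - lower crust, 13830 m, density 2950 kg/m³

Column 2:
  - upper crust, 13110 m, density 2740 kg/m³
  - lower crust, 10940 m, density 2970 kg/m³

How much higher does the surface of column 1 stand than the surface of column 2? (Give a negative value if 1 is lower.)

3520 m

For any compensation level in the mantle, the mantle terms cancel and isostasy reduces to e = (Σt_1 − Σt_2) − (Σ(ρt)_1 − Σ(ρt)_2) / ρ_m.
Σt_1 = 37308 m; Σt_2 = 24050 m; Σ(ρt)_1 = 100837404; Σ(ρt)_2 = 68413200 (in m·kg/m³).
e = (37308 − 24050) − (100837404 − 68413200) / 3330 = 3520 m.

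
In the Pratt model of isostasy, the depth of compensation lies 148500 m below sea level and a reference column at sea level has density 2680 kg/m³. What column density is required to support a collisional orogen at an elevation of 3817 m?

2610 kg/m³

Pratt balance: ρ_ref D = ρ (D + h).
ρ = ρ_ref D/(D + h) = 2680 × 148500 m/(148500 m + 3817 m) = 2610 kg/m³.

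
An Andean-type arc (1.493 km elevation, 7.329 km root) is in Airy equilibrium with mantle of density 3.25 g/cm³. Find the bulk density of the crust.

2.7 g/cm³

ρ_c h = (ρ_m − ρ_c) r → ρ_c (h + r) = ρ_m r → ρ_c = ρ_m r / (h + r).
ρ_c = 3.25 × 7.329 km / (1.493 km + 7.329 km) = 2.7 g/cm³.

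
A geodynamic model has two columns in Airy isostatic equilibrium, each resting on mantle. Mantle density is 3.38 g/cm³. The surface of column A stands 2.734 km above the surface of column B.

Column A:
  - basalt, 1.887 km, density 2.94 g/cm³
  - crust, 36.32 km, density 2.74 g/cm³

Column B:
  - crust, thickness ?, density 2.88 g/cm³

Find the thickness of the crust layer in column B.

Take the compensation level at the base of the deeper column (depth z_c below the surface of column A) and equate Σ ρ_i t_i down to z_c; mantle fills any gap and the z_c terms cancel.
Column A: 1.887×2.94 + 36.32×2.74 + (z_c − 38.207)×3.38
Column B: 2.734×0 + x×2.88 + (z_c − 2.734 − 0 − x)×3.38
The z_c×3.38 term appears on both sides and cancels. Collect the known terms of each column as K = Σ(ρt)_known − 3.38 × (depth of known layers): K_A = 105.06458 − 3.38×38.207 = −24.07508; K_B = 0 − 3.38×(2.734 + 0) = −9.24092.
Balance: K_A = K_B − x×(3.38 − 2.88), so x = (K_B − K_A)/(3.38 − 2.88) = 14.8342/0.5 = 29.7 km.

29.7 km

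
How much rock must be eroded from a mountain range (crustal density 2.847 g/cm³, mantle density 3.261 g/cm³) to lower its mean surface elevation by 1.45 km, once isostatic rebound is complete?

Net drop Δ = e − u = e − e ρ_c/ρ_m = e (ρ_m − ρ_c)/ρ_m.
e = Δ ρ_m/(ρ_m − ρ_c) = 1.45 km × 3.261/0.414 = 11.4 km.

11.4 km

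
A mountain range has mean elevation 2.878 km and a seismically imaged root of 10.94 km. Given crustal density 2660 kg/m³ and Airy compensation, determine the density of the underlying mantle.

Airy balance: ρ_c h = (ρ_m − ρ_c) r → ρ_m = ρ_c (1 + h/r).
ρ_m = 2660 × (1 + 2.878 km/10.94 km) = 3360 kg/m³.

3360 kg/m³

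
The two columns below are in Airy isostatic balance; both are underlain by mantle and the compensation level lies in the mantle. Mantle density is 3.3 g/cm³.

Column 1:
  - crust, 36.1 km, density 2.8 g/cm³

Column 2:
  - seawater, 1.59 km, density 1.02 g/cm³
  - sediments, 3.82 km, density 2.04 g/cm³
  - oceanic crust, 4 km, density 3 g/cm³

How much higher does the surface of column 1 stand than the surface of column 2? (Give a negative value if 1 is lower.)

2.55 km

For any compensation level in the mantle, the mantle terms cancel and isostasy reduces to e = (Σt_1 − Σt_2) − (Σ(ρt)_1 − Σ(ρt)_2) / ρ_m.
Σt_1 = 36.1 km; Σt_2 = 9.41 km; Σ(ρt)_1 = 101.08; Σ(ρt)_2 = 21.4146 (in km·g/cm³).
e = (36.1 − 9.41) − (101.08 − 21.4146) / 3.3 = 2.55 km.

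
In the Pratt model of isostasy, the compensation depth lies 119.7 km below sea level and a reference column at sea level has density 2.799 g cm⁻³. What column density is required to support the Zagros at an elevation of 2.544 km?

Pratt balance: ρ_ref D = ρ (D + h).
ρ = ρ_ref D/(D + h) = 2.799 × 119.7 km/(119.7 km + 2.544 km) = 2.74 g cm⁻³.

2.74 g cm⁻³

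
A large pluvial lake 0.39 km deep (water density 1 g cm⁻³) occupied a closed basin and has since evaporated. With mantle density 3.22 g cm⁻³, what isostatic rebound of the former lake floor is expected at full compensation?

0.121 km

u = d ρ_w/ρ_m = 0.39 km × 1/3.22 = 0.121 km.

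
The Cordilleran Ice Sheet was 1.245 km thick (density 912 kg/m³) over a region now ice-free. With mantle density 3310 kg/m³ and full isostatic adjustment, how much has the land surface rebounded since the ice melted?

Removing the load lets mantle flow back in; uplift u satisfies ρ_ice t = ρ_m u.
u = t ρ_ice/ρ_m = 1.245 km × 912/3310 = 0.343 km.

0.343 km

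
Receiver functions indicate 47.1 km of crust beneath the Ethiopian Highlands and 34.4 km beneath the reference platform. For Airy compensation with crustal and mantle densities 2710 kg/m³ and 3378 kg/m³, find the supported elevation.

Excess crust Δ = 47.1 km − 34.4 km = 12.7 km, split between elevation h and root r with h + r = Δ.
Airy balance ρ_c h = (ρ_m − ρ_c) r gives r = h ρ_c/(ρ_m − ρ_c), so h (1 + ρ_c/(ρ_m − ρ_c)) = Δ, i.e. h = Δ (ρ_m − ρ_c)/ρ_m.
h = 12.7 km × 668/3378 = 2.51 km.

2.51 km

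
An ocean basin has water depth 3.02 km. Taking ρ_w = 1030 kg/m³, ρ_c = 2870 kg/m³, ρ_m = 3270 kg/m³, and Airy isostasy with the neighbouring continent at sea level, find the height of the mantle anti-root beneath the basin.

In Airy isostatic equilibrium: replacing crust with seawater at the top is compensated by replacing crust with mantle at the base: d (ρ_c − ρ_w) = a (ρ_m − ρ_c).
a = d (ρ_c − ρ_w)/(ρ_m − ρ_c) = 3.02 km × 1840/400 = 13.9 km.

13.9 km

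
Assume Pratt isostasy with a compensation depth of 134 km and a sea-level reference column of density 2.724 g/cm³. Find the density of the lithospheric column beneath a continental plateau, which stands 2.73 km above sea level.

2.67 g/cm³

Pratt balance: ρ_ref D = ρ (D + h).
ρ = ρ_ref D/(D + h) = 2.724 × 134 km/(134 km + 2.73 km) = 2.67 g/cm³.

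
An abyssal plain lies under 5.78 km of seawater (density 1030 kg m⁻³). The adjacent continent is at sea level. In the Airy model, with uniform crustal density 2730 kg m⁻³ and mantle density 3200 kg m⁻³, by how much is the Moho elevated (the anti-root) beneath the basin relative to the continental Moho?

20.9 km

By Archimedes' principle applied to the lithosphere: replacing crust with seawater at the top is compensated by replacing crust with mantle at the base: d (ρ_c − ρ_w) = a (ρ_m − ρ_c).
a = d (ρ_c − ρ_w)/(ρ_m − ρ_c) = 5.78 km × 1700/470 = 20.9 km.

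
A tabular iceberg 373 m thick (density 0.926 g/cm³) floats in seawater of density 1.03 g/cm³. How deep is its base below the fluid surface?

335 m

Draft d = t ρ_obj/ρ_fluid = 373 m × 0.926/1.03 = 335 m.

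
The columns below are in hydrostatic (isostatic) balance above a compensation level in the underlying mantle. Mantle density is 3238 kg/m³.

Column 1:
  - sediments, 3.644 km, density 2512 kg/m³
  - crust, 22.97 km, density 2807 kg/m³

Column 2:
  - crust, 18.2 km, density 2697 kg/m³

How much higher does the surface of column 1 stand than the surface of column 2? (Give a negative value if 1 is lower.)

For any compensation level in the mantle, the mantle terms cancel and isostasy reduces to e = (Σt_1 − Σt_2) − (Σ(ρt)_1 − Σ(ρt)_2) / ρ_m.
Σt_1 = 26.614 km; Σt_2 = 18.2 km; Σ(ρt)_1 = 73630.518; Σ(ρt)_2 = 49085.4 (in km·kg/m³).
e = (26.614 − 18.2) − (73630.518 − 49085.4) / 3238 = 0.834 km.

0.834 km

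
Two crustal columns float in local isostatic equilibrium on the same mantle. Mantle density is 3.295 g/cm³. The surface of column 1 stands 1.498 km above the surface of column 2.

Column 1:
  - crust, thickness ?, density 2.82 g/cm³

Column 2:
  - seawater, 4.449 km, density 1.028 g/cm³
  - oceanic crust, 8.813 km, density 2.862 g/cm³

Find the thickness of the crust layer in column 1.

Take the compensation level at the base of the deeper column (depth z_c below the surface of column 1) and equate Σ ρ_i t_i down to z_c; mantle fills any gap and the z_c terms cancel.
Column 1: x×2.82 + (z_c − 0 − x)×3.295
Column 2: 1.498×0 + 4.449×1.028 + 8.813×2.862 + (z_c − 1.498 − 13.262)×3.295
The z_c×3.295 term appears on both sides and cancels. Collect the known terms of each column as K = Σ(ρt)_known − 3.295 × (depth of known layers): K_1 = 0 − 3.295×0 = 0; K_2 = 29.796378 − 3.295×(1.498 + 13.262) = −18.837822.
Balance: K_1 − x×(3.295 − 2.82) = K_2, so x = (K_1 − K_2)/(3.295 − 2.82) = 18.8378/0.475 = 39.7 km.

39.7 km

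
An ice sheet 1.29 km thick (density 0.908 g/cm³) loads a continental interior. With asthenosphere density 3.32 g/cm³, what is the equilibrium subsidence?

0.353 km

By Archimedes' principle applied to the lithosphere: the ice load ρ_ice t is balanced by mantle displaced below, ρ_m s.
s = t ρ_ice / ρ_m = 1.29 km × 0.908/3.32 = 0.353 km.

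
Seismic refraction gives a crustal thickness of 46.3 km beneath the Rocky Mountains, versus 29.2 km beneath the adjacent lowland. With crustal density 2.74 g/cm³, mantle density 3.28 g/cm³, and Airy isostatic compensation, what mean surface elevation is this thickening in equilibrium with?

2.82 km

Excess crust Δ = 46.3 km − 29.2 km = 17.1 km, split between elevation h and root r with h + r = Δ.
Airy balance ρ_c h = (ρ_m − ρ_c) r gives r = h ρ_c/(ρ_m − ρ_c), so h (1 + ρ_c/(ρ_m − ρ_c)) = Δ, i.e. h = Δ (ρ_m − ρ_c)/ρ_m.
h = 17.1 km × 0.54/3.28 = 2.82 km.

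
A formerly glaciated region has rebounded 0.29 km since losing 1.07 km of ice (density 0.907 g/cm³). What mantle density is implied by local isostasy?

3.35 g/cm³

ρ_m = ρ_ice t / u = 0.907 × 1.07 km/0.29 km = 3.35 g/cm³.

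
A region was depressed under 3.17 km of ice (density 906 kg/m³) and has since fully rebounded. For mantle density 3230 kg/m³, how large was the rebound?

0.889 km

Removing the load lets mantle flow back in; uplift u satisfies ρ_ice t = ρ_m u.
u = t ρ_ice/ρ_m = 3.17 km × 906/3230 = 0.889 km.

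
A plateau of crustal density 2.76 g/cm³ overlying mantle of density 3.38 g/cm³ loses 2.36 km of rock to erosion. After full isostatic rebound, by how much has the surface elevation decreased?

Rebound u = e ρ_c/ρ_m = 2.36 km × 2.76/3.38 = 1.927 km.
Net surface drop = e − u = 2.36 km − 1.927 km = e (ρ_m − ρ_c)/ρ_m = 0.433 km.

0.433 km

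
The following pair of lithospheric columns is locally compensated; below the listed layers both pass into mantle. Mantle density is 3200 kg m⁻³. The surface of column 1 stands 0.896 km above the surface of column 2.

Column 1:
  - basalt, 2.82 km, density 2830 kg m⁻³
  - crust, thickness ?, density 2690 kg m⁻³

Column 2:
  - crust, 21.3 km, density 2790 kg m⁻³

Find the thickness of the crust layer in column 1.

20.7 km

Take the compensation level at the base of the deeper column (depth z_c below the surface of column 1) and equate Σ ρ_i t_i down to z_c; mantle fills any gap and the z_c terms cancel.
Column 1: 2.82×2830 + x×2690 + (z_c − 2.82 − x)×3200
Column 2: 0.896×0 + 21.3×2790 + (z_c − 0.896 − 21.3)×3200
The z_c×3200 term appears on both sides and cancels. Collect the known terms of each column as K = Σ(ρt)_known − 3200 × (depth of known layers): K_1 = 7980.6 − 3200×2.82 = −1043.4; K_2 = 59427 − 3200×(0.896 + 21.3) = −11600.2.
Balance: K_1 − x×(3200 − 2690) = K_2, so x = (K_1 − K_2)/(3200 − 2690) = 10556.8/510 = 20.7 km.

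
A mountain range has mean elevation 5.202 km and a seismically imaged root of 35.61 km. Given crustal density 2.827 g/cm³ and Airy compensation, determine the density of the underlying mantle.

3.24 g/cm³

Airy balance: ρ_c h = (ρ_m − ρ_c) r → ρ_m = ρ_c (1 + h/r).
ρ_m = 2.827 × (1 + 5.202 km/35.61 km) = 3.24 g/cm³.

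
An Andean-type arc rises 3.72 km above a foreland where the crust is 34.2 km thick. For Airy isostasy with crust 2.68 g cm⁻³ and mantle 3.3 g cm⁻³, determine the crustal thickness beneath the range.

Root depth r = h ρ_c / (ρ_m − ρ_c) = 3.72 km × 2.68 / 0.62 = 16.08 km.
Total thickness = T + h + r = 34.2 km + 3.72 km + 16.08 km = 54 km.

54 km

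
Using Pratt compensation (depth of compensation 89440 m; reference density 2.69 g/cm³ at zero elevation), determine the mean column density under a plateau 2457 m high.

2.62 g/cm³

Pratt balance: ρ_ref D = ρ (D + h).
ρ = ρ_ref D/(D + h) = 2.69 × 89440 m/(89440 m + 2457 m) = 2.62 g/cm³.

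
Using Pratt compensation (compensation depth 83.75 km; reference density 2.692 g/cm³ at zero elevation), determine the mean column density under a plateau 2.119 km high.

Pratt balance: ρ_ref D = ρ (D + h).
ρ = ρ_ref D/(D + h) = 2.692 × 83.75 km/(83.75 km + 2.119 km) = 2.63 g/cm³.

2.63 g/cm³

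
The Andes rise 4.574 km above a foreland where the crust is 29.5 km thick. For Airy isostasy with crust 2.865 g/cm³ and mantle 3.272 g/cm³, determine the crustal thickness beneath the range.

Root depth r = h ρ_c / (ρ_m − ρ_c) = 4.574 km × 2.865 / 0.407 = 32.2 km.
Total thickness = T + h + r = 29.5 km + 4.574 km + 32.2 km = 66.3 km.

66.3 km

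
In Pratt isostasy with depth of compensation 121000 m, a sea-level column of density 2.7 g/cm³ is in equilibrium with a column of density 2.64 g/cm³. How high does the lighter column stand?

2750 m

ρ_ref D = ρ (D + h) → h = D (ρ_ref − ρ)/ρ.
h = 121000 m × (2.7 − 2.64)/2.64 = 2750 m.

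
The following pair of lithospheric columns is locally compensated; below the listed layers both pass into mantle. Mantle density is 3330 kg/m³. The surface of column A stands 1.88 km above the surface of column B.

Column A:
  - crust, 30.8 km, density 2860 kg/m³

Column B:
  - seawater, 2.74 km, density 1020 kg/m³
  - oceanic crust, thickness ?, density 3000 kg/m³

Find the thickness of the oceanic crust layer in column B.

5.72 km

Take the compensation level at the base of the deeper column (depth z_c below the surface of column A) and equate Σ ρ_i t_i down to z_c; mantle fills any gap and the z_c terms cancel.
Column A: 30.8×2860 + (z_c − 30.8)×3330
Column B: 1.88×0 + 2.74×1020 + x×3000 + (z_c − 1.88 − 2.74 − x)×3330
The z_c×3330 term appears on both sides and cancels. Collect the known terms of each column as K = Σ(ρt)_known − 3330 × (depth of known layers): K_A = 88088 − 3330×30.8 = −14476; K_B = 2794.8 − 3330×(1.88 + 2.74) = −12589.8.
Balance: K_A = K_B − x×(3330 − 3000), so x = (K_B − K_A)/(3330 − 3000) = 1886.2/330 = 5.72 km.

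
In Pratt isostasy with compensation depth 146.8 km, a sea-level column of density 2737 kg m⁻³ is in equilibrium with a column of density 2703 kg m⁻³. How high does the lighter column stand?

1.85 km

ρ_ref D = ρ (D + h) → h = D (ρ_ref − ρ)/ρ.
h = 146.8 km × (2737 − 2703)/2703 = 1.85 km.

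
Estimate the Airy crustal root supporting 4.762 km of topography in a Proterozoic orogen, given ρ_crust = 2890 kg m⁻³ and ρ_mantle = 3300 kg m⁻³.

Balancing pressure at the compensation depth: the weight of the topography is balanced by the buoyancy of the root, ρ_c h = (ρ_m − ρ_c) r.
r = h · ρ_c / (ρ_m − ρ_c) = 4.762 km × 2890 / (3300 − 2890) = 33.6 km.

33.6 km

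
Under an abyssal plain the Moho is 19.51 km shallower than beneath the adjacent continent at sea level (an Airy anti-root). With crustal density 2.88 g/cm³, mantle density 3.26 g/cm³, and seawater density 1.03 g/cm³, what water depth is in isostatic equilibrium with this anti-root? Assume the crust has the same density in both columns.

Replacing a thickness d of crust by seawater at the top must be balanced by replacing crust with mantle at the base: d (ρ_c − ρ_w) = a (ρ_m − ρ_c).
d = a (ρ_m − ρ_c)/(ρ_c − ρ_w) = 19.51 km × 0.38/1.85 = 4.01 km.

4.01 km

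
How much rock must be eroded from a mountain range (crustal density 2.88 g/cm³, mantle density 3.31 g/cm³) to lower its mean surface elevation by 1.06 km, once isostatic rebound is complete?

Net drop Δ = e − u = e − e ρ_c/ρ_m = e (ρ_m − ρ_c)/ρ_m.
e = Δ ρ_m/(ρ_m − ρ_c) = 1.06 km × 3.31/0.43 = 8.16 km.

8.16 km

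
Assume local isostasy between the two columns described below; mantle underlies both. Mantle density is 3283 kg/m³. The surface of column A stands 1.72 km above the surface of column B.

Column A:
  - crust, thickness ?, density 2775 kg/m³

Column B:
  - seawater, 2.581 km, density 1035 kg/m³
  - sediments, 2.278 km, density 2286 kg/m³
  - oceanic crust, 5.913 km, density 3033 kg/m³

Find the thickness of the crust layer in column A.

29.9 km

Take the compensation level at the base of the deeper column (depth z_c below the surface of column A) and equate Σ ρ_i t_i down to z_c; mantle fills any gap and the z_c terms cancel.
Column A: x×2775 + (z_c − 0 − x)×3283
Column B: 1.72×0 + 2.581×1035 + 2.278×2286 + 5.913×3033 + (z_c − 1.72 − 10.772)×3283
The z_c×3283 term appears on both sides and cancels. Collect the known terms of each column as K = Σ(ρt)_known − 3283 × (depth of known layers): K_A = 0 − 3283×0 = 0; K_B = 25812.972 − 3283×(1.72 + 10.772) = −15198.264.
Balance: K_A − x×(3283 − 2775) = K_B, so x = (K_A − K_B)/(3283 − 2775) = 15198.3/508 = 29.9 km.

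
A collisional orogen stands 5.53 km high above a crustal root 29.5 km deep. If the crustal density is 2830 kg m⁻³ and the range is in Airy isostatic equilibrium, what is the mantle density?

Airy balance: ρ_c h = (ρ_m − ρ_c) r → ρ_m = ρ_c (1 + h/r).
ρ_m = 2830 × (1 + 5.53 km/29.5 km) = 3360 kg m⁻³.

3360 kg m⁻³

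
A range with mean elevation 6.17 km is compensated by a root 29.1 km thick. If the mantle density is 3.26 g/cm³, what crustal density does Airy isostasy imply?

ρ_c h = (ρ_m − ρ_c) r → ρ_c (h + r) = ρ_m r → ρ_c = ρ_m r / (h + r).
ρ_c = 3.26 × 29.1 km / (6.17 km + 29.1 km) = 2.69 g/cm³.

2.69 g/cm³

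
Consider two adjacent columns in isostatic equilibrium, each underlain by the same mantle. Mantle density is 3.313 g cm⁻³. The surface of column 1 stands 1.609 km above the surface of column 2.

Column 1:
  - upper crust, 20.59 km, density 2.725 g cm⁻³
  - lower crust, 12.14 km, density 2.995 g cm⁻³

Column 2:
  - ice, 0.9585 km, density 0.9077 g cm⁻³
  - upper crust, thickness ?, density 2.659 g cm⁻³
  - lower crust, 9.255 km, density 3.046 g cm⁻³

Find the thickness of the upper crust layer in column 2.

8.96 km

Take the compensation level at the base of the deeper column (depth z_c below the surface of column 1) and equate Σ ρ_i t_i down to z_c; mantle fills any gap and the z_c terms cancel.
Column 1: 20.59×2.725 + 12.14×2.995 + (z_c − 32.73)×3.313
Column 2: 1.609×0 + 0.9585×0.9077 + x×2.659 + 9.255×3.046 + (z_c − 1.609 − 10.2135 − x)×3.313
The z_c×3.313 term appears on both sides and cancels. Collect the known terms of each column as K = Σ(ρt)_known − 3.313 × (depth of known layers): K_1 = 92.46705 − 3.313×32.73 = −15.96744; K_2 = 29.0607605 − 3.313×(1.609 + 10.2135) = −10.107182.
Balance: K_1 = K_2 − x×(3.313 − 2.659), so x = (K_2 − K_1)/(3.313 − 2.659) = 5.86026/0.654 = 8.96 km.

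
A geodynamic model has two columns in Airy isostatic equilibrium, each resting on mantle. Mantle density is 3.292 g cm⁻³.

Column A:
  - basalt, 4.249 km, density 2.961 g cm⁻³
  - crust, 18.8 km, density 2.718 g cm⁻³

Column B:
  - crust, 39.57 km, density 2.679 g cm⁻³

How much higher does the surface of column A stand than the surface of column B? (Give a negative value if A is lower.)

−3.66 km

For any compensation level in the mantle, the mantle terms cancel and isostasy reduces to e = (Σt_A − Σt_B) − (Σ(ρt)_A − Σ(ρt)_B) / ρ_m.
Σt_A = 23.049 km; Σt_B = 39.57 km; Σ(ρt)_A = 63.679689; Σ(ρt)_B = 106.00803 (in km·g cm⁻³).
e = (23.049 − 39.57) − (63.679689 − 106.00803) / 3.292 = −3.66 km.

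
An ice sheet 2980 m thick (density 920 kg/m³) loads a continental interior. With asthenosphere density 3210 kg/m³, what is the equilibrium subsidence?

854 m

In Airy isostatic equilibrium: the ice load ρ_ice t is balanced by mantle displaced below, ρ_m s.
s = t ρ_ice / ρ_m = 2980 m × 920/3210 = 854 m.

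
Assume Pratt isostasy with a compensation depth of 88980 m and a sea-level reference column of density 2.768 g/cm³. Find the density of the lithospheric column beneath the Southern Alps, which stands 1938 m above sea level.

Pratt balance: ρ_ref D = ρ (D + h).
ρ = ρ_ref D/(D + h) = 2.768 × 88980 m/(88980 m + 1938 m) = 2.71 g/cm³.

2.71 g/cm³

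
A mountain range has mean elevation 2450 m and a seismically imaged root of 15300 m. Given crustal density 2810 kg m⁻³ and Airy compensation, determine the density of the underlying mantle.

Airy balance: ρ_c h = (ρ_m − ρ_c) r → ρ_m = ρ_c (1 + h/r).
ρ_m = 2810 × (1 + 2450 m/15300 m) = 3260 kg m⁻³.

3260 kg m⁻³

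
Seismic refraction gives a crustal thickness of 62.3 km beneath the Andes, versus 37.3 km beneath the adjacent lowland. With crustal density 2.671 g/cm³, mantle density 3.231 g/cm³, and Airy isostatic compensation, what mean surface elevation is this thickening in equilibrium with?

4.33 km

Excess crust Δ = 62.3 km − 37.3 km = 25 km, split between elevation h and root r with h + r = Δ.
Airy balance ρ_c h = (ρ_m − ρ_c) r gives r = h ρ_c/(ρ_m − ρ_c), so h (1 + ρ_c/(ρ_m − ρ_c)) = Δ, i.e. h = Δ (ρ_m − ρ_c)/ρ_m.
h = 25 km × 0.56/3.231 = 4.33 km.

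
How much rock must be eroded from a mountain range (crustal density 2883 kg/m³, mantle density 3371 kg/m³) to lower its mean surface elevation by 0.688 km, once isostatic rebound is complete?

Net drop Δ = e − u = e − e ρ_c/ρ_m = e (ρ_m − ρ_c)/ρ_m.
e = Δ ρ_m/(ρ_m − ρ_c) = 0.688 km × 3371/488 = 4.75 km.

4.75 km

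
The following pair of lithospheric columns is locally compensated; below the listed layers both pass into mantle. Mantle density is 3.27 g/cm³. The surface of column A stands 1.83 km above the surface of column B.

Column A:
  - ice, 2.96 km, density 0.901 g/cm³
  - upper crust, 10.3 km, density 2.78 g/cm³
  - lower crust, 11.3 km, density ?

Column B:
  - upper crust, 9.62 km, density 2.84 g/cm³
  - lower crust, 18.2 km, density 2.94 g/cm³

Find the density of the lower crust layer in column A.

Take the compensation level at the base of the deeper column (depth z_c below the surface of column A) and equate Σ ρ_i t_i down to z_c; mantle fills any gap and the z_c terms cancel.
Column A: 2.96×0.901 + 10.3×2.78 + 11.3×ρ + (z_c − 24.56)×3.27
Column B: 1.83×0 + 9.62×2.84 + 18.2×2.94 + (z_c − 1.83 − 27.82)×3.27
The z_c×3.27 term appears on both sides and cancels. Collect the known terms of each column as K = Σ(ρt)_known − 3.27 × (depth of known layers): K_A = 31.30096 − 3.27×24.56 = −49.01024; K_B = 80.8288 − 3.27×(1.83 + 27.82) = −16.1267.
Balance: K_A + 11.3×ρ = K_B, so ρ = (K_B − K_A)/11.3 = 32.8835/11.3 = 2.91 g/cm³.

2.91 g/cm³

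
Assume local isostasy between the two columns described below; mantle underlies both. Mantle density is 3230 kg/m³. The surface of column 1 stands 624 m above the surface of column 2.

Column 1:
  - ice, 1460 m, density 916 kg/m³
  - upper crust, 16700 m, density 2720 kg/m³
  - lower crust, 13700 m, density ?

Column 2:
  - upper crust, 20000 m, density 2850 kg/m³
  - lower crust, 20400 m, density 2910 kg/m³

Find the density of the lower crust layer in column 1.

2920 kg/m³

Take the compensation level at the base of the deeper column (depth z_c below the surface of column 1) and equate Σ ρ_i t_i down to z_c; mantle fills any gap and the z_c terms cancel.
Column 1: 1460×916 + 16700×2720 + 13700×ρ + (z_c − 31860)×3230
Column 2: 624×0 + 20000×2850 + 20400×2910 + (z_c − 624 − 40400)×3230
The z_c×3230 term appears on both sides and cancels. Collect the known terms of each column as K = Σ(ρt)_known − 3230 × (depth of known layers): K_1 = 46761360 − 3230×31860 = −56146440; K_2 = 116364000 − 3230×(624 + 40400) = −16143520.
Balance: K_1 + 13700×ρ = K_2, so ρ = (K_2 − K_1)/13700 = 40002900/13700 = 2920 kg/m³.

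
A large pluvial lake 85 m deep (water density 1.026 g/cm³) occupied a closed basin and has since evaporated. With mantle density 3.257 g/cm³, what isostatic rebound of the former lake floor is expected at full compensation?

u = d ρ_w/ρ_m = 85 m × 1.026/3.257 = 26.8 m.

26.8 m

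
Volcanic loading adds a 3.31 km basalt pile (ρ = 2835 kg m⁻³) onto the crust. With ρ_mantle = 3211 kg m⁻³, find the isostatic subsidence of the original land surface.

2.92 km

Subaerial loading: s = t ρ_load / ρ_m.
s = 3.31 km × 2835/3211 = 2.92 km.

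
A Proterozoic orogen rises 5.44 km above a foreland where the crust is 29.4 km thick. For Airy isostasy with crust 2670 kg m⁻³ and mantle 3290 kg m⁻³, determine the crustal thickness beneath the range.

Root depth r = h ρ_c / (ρ_m − ρ_c) = 5.44 km × 2670 / 620 = 23.43 km.
Total thickness = T + h + r = 29.4 km + 5.44 km + 23.43 km = 58.3 km.

58.3 km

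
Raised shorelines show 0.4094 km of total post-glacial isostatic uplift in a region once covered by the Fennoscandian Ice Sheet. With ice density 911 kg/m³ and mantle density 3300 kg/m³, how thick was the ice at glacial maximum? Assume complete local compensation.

1.48 km

u = t ρ_ice/ρ_m → t = u ρ_m/ρ_ice = 0.4094 km × 3300/911 = 1.48 km.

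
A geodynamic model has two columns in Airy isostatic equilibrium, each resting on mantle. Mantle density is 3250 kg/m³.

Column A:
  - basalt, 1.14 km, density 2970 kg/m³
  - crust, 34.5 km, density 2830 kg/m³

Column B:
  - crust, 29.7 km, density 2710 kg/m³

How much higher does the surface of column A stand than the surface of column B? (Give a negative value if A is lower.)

For any compensation level in the mantle, the mantle terms cancel and isostasy reduces to e = (Σt_A − Σt_B) − (Σ(ρt)_A − Σ(ρt)_B) / ρ_m.
Σt_A = 35.64 km; Σt_B = 29.7 km; Σ(ρt)_A = 101020.8; Σ(ρt)_B = 80487 (in km·kg/m³).
e = (35.64 − 29.7) − (101020.8 − 80487) / 3250 = −0.378 km.

−0.378 km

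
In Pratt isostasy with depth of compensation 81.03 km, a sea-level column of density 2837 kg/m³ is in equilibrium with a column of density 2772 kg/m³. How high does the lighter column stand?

1.9 km

ρ_ref D = ρ (D + h) → h = D (ρ_ref − ρ)/ρ.
h = 81.03 km × (2837 − 2772)/2772 = 1.9 km.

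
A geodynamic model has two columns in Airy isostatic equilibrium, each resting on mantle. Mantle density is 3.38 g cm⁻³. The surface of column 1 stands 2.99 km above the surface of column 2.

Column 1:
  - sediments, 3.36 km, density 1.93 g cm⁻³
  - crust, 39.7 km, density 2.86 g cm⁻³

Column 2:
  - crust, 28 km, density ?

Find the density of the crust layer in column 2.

Take the compensation level at the base of the deeper column (depth z_c below the surface of column 1) and equate Σ ρ_i t_i down to z_c; mantle fills any gap and the z_c terms cancel.
Column 1: 3.36×1.93 + 39.7×2.86 + (z_c − 43.06)×3.38
Column 2: 2.99×0 + 28×ρ + (z_c − 2.99 − 28)×3.38
The z_c×3.38 term appears on both sides and cancels. Collect the known terms of each column as K = Σ(ρt)_known − 3.38 × (depth of known layers): K_1 = 120.0268 − 3.38×43.06 = −25.516; K_2 = 0 − 3.38×(2.99 + 28) = −104.7462.
Balance: K_1 = K_2 + 28×ρ, so ρ = (K_1 − K_2)/28 = 79.2302/28 = 2.83 g cm⁻³.

2.83 g cm⁻³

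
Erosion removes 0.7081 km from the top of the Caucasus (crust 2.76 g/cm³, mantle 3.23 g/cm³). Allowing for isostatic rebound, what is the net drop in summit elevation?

Rebound u = e ρ_c/ρ_m = 0.7081 km × 2.76/3.23 = 0.6051 km.
Net surface drop = e − u = 0.7081 km − 0.6051 km = e (ρ_m − ρ_c)/ρ_m = 0.103 km.

0.103 km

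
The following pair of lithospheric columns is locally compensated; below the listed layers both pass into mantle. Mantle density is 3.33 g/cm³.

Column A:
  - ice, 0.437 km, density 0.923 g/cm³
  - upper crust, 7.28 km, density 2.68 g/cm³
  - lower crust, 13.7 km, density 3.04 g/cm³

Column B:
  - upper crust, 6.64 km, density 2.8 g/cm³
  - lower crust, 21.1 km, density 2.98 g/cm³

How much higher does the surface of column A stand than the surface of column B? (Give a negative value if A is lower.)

For any compensation level in the mantle, the mantle terms cancel and isostasy reduces to e = (Σt_A − Σt_B) − (Σ(ρt)_A − Σ(ρt)_B) / ρ_m.
Σt_A = 21.417 km; Σt_B = 27.74 km; Σ(ρt)_A = 61.561751; Σ(ρt)_B = 81.47 (in km·g/cm³).
e = (21.417 − 27.74) − (61.561751 − 81.47) / 3.33 = −0.345 km.

−0.345 km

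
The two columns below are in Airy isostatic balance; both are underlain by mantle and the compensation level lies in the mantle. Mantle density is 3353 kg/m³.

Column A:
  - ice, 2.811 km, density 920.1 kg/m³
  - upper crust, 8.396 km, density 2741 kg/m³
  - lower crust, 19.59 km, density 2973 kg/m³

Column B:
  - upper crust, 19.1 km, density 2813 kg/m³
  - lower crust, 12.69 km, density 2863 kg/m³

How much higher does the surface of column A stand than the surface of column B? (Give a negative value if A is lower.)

0.862 km

For any compensation level in the mantle, the mantle terms cancel and isostasy reduces to e = (Σt_A − Σt_B) − (Σ(ρt)_A − Σ(ρt)_B) / ρ_m.
Σt_A = 30.797 km; Σt_B = 31.79 km; Σ(ρt)_A = 83840.9071; Σ(ρt)_B = 90059.77 (in km·kg/m³).
e = (30.797 − 31.79) − (83840.9071 − 90059.77) / 3353 = 0.862 km.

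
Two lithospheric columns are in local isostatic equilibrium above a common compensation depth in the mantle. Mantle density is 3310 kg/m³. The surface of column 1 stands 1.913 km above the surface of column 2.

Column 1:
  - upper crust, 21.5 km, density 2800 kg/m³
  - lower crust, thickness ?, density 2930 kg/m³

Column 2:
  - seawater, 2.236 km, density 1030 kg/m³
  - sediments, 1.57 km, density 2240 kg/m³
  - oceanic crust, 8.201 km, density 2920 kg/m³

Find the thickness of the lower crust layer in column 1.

Take the compensation level at the base of the deeper column (depth z_c below the surface of column 1) and equate Σ ρ_i t_i down to z_c; mantle fills any gap and the z_c terms cancel.
Column 1: 21.5×2800 + x×2930 + (z_c − 21.5 − x)×3310
Column 2: 1.913×0 + 2.236×1030 + 1.57×2240 + 8.201×2920 + (z_c − 1.913 − 12.007)×3310
The z_c×3310 term appears on both sides and cancels. Collect the known terms of each column as K = Σ(ρt)_known − 3310 × (depth of known layers): K_1 = 60200 − 3310×21.5 = −10965; K_2 = 29766.8 − 3310×(1.913 + 12.007) = −16308.4.
Balance: K_1 − x×(3310 − 2930) = K_2, so x = (K_1 − K_2)/(3310 − 2930) = 5343.4/380 = 14.1 km.

14.1 km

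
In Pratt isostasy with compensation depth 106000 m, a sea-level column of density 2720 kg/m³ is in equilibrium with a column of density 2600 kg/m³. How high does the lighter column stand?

ρ_ref D = ρ (D + h) → h = D (ρ_ref − ρ)/ρ.
h = 106000 m × (2720 − 2600)/2600 = 4890 m.

4890 m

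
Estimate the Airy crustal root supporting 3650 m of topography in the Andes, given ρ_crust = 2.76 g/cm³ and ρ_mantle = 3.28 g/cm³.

By Archimedes' principle applied to the lithosphere: the weight of the topography is balanced by the buoyancy of the root, ρ_c h = (ρ_m − ρ_c) r.
r = h · ρ_c / (ρ_m − ρ_c) = 3650 m × 2.76 / (3.28 − 2.76) = 19400 m.

19400 m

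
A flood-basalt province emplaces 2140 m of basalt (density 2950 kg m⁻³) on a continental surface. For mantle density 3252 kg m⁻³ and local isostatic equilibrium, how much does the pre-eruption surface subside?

Subaerial loading: s = t ρ_load / ρ_m.
s = 2140 m × 2950/3252 = 1940 m.

1940 m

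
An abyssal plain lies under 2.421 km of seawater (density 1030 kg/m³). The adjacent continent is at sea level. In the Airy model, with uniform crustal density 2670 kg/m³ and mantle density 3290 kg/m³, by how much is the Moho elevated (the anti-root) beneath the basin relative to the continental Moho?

Isostatic balance requires: replacing crust with seawater at the top is compensated by replacing crust with mantle at the base: d (ρ_c − ρ_w) = a (ρ_m − ρ_c).
a = d (ρ_c − ρ_w)/(ρ_m − ρ_c) = 2.421 km × 1640/620 = 6.4 km.

6.4 km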